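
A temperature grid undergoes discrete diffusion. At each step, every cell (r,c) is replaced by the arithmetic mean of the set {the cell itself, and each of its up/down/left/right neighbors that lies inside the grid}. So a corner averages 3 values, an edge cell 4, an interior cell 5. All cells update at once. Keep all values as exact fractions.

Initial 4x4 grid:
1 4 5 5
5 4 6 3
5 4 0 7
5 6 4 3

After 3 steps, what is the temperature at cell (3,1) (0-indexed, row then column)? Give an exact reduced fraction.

Step 1: cell (3,1) = 19/4
Step 2: cell (3,1) = 257/60
Step 3: cell (3,1) = 8039/1800
Full grid after step 3:
  1057/270 2807/720 15847/3600 1177/270
  2861/720 1261/300 1213/300 16057/3600
  16093/3600 12349/3000 12677/3000 14213/3600
  4909/1080 8039/1800 7129/1800 4421/1080

Answer: 8039/1800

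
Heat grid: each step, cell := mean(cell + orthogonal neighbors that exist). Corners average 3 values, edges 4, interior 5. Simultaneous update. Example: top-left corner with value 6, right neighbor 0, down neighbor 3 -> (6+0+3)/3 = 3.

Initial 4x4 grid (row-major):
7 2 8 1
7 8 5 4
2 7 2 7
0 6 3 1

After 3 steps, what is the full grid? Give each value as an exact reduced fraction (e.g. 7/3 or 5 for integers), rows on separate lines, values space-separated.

Answer: 11873/2160 39407/7200 6979/1440 2441/540
9563/1800 31067/6000 3637/750 6289/1440
8089/1800 137/30 26197/6000 29077/7200
419/108 3557/900 1717/450 8143/2160

Derivation:
After step 1:
  16/3 25/4 4 13/3
  6 29/5 27/5 17/4
  4 5 24/5 7/2
  8/3 4 3 11/3
After step 2:
  211/36 1283/240 1199/240 151/36
  317/60 569/100 97/20 1049/240
  53/12 118/25 217/50 973/240
  32/9 11/3 58/15 61/18
After step 3:
  11873/2160 39407/7200 6979/1440 2441/540
  9563/1800 31067/6000 3637/750 6289/1440
  8089/1800 137/30 26197/6000 29077/7200
  419/108 3557/900 1717/450 8143/2160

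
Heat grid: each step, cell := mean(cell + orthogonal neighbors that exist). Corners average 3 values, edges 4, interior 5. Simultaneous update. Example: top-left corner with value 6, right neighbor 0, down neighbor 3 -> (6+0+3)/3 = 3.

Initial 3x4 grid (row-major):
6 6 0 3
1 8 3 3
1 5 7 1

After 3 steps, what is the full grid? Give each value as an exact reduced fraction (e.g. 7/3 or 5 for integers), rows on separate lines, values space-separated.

After step 1:
  13/3 5 3 2
  4 23/5 21/5 5/2
  7/3 21/4 4 11/3
After step 2:
  40/9 127/30 71/20 5/2
  229/60 461/100 183/50 371/120
  139/36 971/240 1027/240 61/18
After step 3:
  2249/540 7577/1800 4183/1200 1097/360
  15059/3600 24439/6000 23029/6000 22753/7200
  8441/2160 30233/7200 27673/7200 7747/2160

Answer: 2249/540 7577/1800 4183/1200 1097/360
15059/3600 24439/6000 23029/6000 22753/7200
8441/2160 30233/7200 27673/7200 7747/2160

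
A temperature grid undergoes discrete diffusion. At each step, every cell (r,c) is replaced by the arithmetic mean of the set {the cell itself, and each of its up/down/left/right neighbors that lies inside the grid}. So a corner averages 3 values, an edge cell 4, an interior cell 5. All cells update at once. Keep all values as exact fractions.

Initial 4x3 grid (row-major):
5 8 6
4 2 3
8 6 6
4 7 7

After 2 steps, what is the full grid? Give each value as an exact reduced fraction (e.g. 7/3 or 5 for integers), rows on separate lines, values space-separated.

After step 1:
  17/3 21/4 17/3
  19/4 23/5 17/4
  11/2 29/5 11/2
  19/3 6 20/3
After step 2:
  47/9 1271/240 91/18
  1231/240 493/100 1201/240
  1343/240 137/25 1333/240
  107/18 31/5 109/18

Answer: 47/9 1271/240 91/18
1231/240 493/100 1201/240
1343/240 137/25 1333/240
107/18 31/5 109/18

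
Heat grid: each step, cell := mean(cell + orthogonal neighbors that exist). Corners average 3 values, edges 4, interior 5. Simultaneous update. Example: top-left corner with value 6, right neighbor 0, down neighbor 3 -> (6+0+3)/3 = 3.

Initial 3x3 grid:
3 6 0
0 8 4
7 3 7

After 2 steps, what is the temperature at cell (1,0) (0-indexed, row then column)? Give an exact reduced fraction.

Step 1: cell (1,0) = 9/2
Step 2: cell (1,0) = 451/120
Full grid after step 2:
  47/12 887/240 37/9
  451/120 479/100 339/80
  169/36 369/80 47/9

Answer: 451/120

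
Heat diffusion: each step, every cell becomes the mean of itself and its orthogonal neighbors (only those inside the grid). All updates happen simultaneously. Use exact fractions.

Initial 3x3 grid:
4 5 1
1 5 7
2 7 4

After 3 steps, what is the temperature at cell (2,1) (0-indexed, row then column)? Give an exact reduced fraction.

Answer: 6241/1440

Derivation:
Step 1: cell (2,1) = 9/2
Step 2: cell (2,1) = 113/24
Step 3: cell (2,1) = 6241/1440
Full grid after step 3:
  1603/432 11287/2880 118/27
  2653/720 859/200 12977/2880
  863/216 6241/1440 697/144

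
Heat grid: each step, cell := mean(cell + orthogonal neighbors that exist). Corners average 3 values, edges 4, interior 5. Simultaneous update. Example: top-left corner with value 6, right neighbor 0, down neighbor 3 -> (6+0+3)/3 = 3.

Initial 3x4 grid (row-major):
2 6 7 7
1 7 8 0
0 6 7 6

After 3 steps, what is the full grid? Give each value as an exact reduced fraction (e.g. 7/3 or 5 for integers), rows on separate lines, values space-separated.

After step 1:
  3 11/2 7 14/3
  5/2 28/5 29/5 21/4
  7/3 5 27/4 13/3
After step 2:
  11/3 211/40 689/120 203/36
  403/120 122/25 152/25 401/80
  59/18 1181/240 1313/240 49/9
After step 3:
  41/10 5869/1200 10231/1800 11803/2160
  27329/7200 29417/6000 5437/1000 26611/4800
  8321/2160 33389/7200 39449/7200 2867/540

Answer: 41/10 5869/1200 10231/1800 11803/2160
27329/7200 29417/6000 5437/1000 26611/4800
8321/2160 33389/7200 39449/7200 2867/540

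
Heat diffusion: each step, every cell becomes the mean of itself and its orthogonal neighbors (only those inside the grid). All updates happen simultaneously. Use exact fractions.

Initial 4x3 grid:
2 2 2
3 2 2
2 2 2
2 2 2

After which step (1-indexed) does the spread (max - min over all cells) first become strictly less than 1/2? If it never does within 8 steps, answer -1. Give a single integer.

Step 1: max=7/3, min=2, spread=1/3
  -> spread < 1/2 first at step 1
Step 2: max=271/120, min=2, spread=31/120
Step 3: max=2371/1080, min=2, spread=211/1080
Step 4: max=232897/108000, min=3647/1800, spread=14077/108000
Step 5: max=2084407/972000, min=219683/108000, spread=5363/48600
Step 6: max=62060809/29160000, min=122869/60000, spread=93859/1166400
Step 7: max=3709474481/1749600000, min=199736467/97200000, spread=4568723/69984000
Step 8: max=221732435629/104976000000, min=6013618889/2916000000, spread=8387449/167961600

Answer: 1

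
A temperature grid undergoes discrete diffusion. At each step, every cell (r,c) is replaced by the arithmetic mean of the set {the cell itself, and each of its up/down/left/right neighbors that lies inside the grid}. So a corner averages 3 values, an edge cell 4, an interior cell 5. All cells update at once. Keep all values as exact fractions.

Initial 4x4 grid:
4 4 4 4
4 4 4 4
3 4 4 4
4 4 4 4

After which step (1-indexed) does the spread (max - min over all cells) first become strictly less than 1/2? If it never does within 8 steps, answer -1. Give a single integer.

Step 1: max=4, min=11/3, spread=1/3
  -> spread < 1/2 first at step 1
Step 2: max=4, min=449/120, spread=31/120
Step 3: max=4, min=4109/1080, spread=211/1080
Step 4: max=4, min=415157/108000, spread=16843/108000
Step 5: max=35921/9000, min=3749357/972000, spread=130111/972000
Step 6: max=2152841/540000, min=112997633/29160000, spread=3255781/29160000
Step 7: max=2148893/540000, min=3398846309/874800000, spread=82360351/874800000
Step 8: max=386293559/97200000, min=102224683109/26244000000, spread=2074577821/26244000000

Answer: 1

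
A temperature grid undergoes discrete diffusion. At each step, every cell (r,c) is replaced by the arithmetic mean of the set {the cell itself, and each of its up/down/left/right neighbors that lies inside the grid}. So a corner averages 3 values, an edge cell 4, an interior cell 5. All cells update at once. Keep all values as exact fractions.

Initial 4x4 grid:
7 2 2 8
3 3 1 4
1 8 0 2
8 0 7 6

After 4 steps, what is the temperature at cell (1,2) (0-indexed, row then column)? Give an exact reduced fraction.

Answer: 313433/90000

Derivation:
Step 1: cell (1,2) = 2
Step 2: cell (1,2) = 16/5
Step 3: cell (1,2) = 9431/3000
Step 4: cell (1,2) = 313433/90000
Full grid after step 4:
  76501/21600 254549/72000 731743/216000 22891/6480
  133217/36000 203591/60000 313433/90000 739483/216000
  133237/36000 112537/30000 207457/60000 264193/72000
  43399/10800 33913/9000 11597/3000 355/96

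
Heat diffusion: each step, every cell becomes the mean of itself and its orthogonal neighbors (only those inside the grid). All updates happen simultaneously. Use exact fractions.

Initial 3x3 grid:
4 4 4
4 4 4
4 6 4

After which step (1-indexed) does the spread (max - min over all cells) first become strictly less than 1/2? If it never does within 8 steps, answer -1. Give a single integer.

Step 1: max=14/3, min=4, spread=2/3
Step 2: max=547/120, min=4, spread=67/120
Step 3: max=4757/1080, min=407/100, spread=1807/5400
  -> spread < 1/2 first at step 3
Step 4: max=1885963/432000, min=11161/2700, spread=33401/144000
Step 5: max=16781933/3888000, min=1123391/270000, spread=3025513/19440000
Step 6: max=6685726867/1555200000, min=60355949/14400000, spread=53531/497664
Step 7: max=399280925849/93312000000, min=16343116051/3888000000, spread=450953/5971968
Step 8: max=23903783560603/5598720000000, min=1967248610519/466560000000, spread=3799043/71663616

Answer: 3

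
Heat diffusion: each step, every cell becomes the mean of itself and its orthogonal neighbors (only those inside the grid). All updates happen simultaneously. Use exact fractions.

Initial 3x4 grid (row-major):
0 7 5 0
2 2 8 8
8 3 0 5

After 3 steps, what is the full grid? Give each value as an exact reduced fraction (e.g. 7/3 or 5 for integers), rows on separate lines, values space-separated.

After step 1:
  3 7/2 5 13/3
  3 22/5 23/5 21/4
  13/3 13/4 4 13/3
After step 2:
  19/6 159/40 523/120 175/36
  221/60 15/4 93/20 1111/240
  127/36 959/240 971/240 163/36
After step 3:
  433/120 61/16 803/180 9971/2160
  2543/720 4813/1200 643/150 13441/2880
  8069/2160 1103/288 6199/1440 4753/1080

Answer: 433/120 61/16 803/180 9971/2160
2543/720 4813/1200 643/150 13441/2880
8069/2160 1103/288 6199/1440 4753/1080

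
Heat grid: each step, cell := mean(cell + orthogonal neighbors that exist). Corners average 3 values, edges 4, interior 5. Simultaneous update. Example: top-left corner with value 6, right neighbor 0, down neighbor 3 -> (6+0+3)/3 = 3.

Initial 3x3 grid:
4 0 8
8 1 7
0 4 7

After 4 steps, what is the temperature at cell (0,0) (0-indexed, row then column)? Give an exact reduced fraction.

Step 1: cell (0,0) = 4
Step 2: cell (0,0) = 7/2
Step 3: cell (0,0) = 91/24
Step 4: cell (0,0) = 611/160
Full grid after step 4:
  611/160 240233/57600 4793/1080
  223133/57600 33057/8000 263683/57600
  33349/8640 61027/14400 39019/8640

Answer: 611/160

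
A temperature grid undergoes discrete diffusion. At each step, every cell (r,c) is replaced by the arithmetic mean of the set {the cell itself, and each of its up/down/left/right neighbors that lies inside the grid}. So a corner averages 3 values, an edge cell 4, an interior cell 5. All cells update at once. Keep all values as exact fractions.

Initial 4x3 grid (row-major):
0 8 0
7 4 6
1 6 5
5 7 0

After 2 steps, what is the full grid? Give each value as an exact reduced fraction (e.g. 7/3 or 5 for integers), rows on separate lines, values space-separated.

Answer: 11/3 283/60 137/36
379/80 411/100 283/60
1001/240 243/50 83/20
163/36 523/120 17/4

Derivation:
After step 1:
  5 3 14/3
  3 31/5 15/4
  19/4 23/5 17/4
  13/3 9/2 4
After step 2:
  11/3 283/60 137/36
  379/80 411/100 283/60
  1001/240 243/50 83/20
  163/36 523/120 17/4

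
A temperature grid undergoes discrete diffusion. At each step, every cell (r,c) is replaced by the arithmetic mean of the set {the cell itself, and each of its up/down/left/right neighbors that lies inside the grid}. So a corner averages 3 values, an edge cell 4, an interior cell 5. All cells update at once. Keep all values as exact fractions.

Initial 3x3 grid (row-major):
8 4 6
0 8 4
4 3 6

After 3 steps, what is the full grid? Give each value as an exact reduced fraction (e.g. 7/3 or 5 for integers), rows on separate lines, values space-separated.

Answer: 1643/360 37693/7200 5459/1080
16609/3600 26957/6000 3139/600
8573/2160 67061/14400 9953/2160

Derivation:
After step 1:
  4 13/2 14/3
  5 19/5 6
  7/3 21/4 13/3
After step 2:
  31/6 569/120 103/18
  227/60 531/100 47/10
  151/36 943/240 187/36
After step 3:
  1643/360 37693/7200 5459/1080
  16609/3600 26957/6000 3139/600
  8573/2160 67061/14400 9953/2160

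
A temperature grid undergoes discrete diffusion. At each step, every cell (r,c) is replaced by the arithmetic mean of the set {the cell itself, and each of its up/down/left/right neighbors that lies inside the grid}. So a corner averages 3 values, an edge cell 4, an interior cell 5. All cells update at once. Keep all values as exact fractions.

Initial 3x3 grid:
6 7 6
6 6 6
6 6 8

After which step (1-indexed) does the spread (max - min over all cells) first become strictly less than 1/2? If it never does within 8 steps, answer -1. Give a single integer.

Answer: 2

Derivation:
Step 1: max=20/3, min=6, spread=2/3
Step 2: max=59/9, min=92/15, spread=19/45
  -> spread < 1/2 first at step 2
Step 3: max=1739/270, min=11153/1800, spread=1321/5400
Step 4: max=207221/32400, min=806959/129600, spread=877/5184
Step 5: max=1546439/243000, min=48564173/7776000, spread=7375/62208
Step 6: max=740157539/116640000, min=2921787031/466560000, spread=62149/746496
Step 7: max=22158208829/3499200000, min=175629598757/27993600000, spread=523543/8957952
Step 8: max=2655340121201/419904000000, min=10552445031679/1679616000000, spread=4410589/107495424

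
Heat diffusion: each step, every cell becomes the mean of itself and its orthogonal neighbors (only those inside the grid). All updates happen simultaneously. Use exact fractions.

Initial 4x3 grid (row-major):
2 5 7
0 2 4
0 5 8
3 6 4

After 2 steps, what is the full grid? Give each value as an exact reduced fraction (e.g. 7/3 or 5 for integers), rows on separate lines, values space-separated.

After step 1:
  7/3 4 16/3
  1 16/5 21/4
  2 21/5 21/4
  3 9/2 6
After step 2:
  22/9 223/60 175/36
  32/15 353/100 571/120
  51/20 383/100 207/40
  19/6 177/40 21/4

Answer: 22/9 223/60 175/36
32/15 353/100 571/120
51/20 383/100 207/40
19/6 177/40 21/4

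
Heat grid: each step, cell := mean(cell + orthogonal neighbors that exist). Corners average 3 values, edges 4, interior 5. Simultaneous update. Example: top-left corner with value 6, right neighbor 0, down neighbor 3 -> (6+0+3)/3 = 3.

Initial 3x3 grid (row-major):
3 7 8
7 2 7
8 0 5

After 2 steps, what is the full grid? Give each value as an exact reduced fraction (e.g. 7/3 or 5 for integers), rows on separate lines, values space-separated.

Answer: 47/9 113/20 107/18
76/15 477/100 643/120
55/12 347/80 53/12

Derivation:
After step 1:
  17/3 5 22/3
  5 23/5 11/2
  5 15/4 4
After step 2:
  47/9 113/20 107/18
  76/15 477/100 643/120
  55/12 347/80 53/12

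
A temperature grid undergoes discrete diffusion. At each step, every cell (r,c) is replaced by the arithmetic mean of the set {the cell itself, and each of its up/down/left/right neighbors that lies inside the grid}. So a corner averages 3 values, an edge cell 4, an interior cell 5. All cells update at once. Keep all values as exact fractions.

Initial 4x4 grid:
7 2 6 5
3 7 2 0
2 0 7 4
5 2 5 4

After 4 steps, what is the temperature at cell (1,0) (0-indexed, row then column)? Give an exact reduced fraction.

Answer: 29923/8000

Derivation:
Step 1: cell (1,0) = 19/4
Step 2: cell (1,0) = 281/80
Step 3: cell (1,0) = 3187/800
Step 4: cell (1,0) = 29923/8000
Full grid after step 4:
  14881/3600 285727/72000 854917/216000 239953/64800
  29923/8000 117263/30000 666103/180000 407351/108000
  254483/72000 209617/60000 4256/1125 401347/108000
  2831/864 127289/36000 396967/108000 62789/16200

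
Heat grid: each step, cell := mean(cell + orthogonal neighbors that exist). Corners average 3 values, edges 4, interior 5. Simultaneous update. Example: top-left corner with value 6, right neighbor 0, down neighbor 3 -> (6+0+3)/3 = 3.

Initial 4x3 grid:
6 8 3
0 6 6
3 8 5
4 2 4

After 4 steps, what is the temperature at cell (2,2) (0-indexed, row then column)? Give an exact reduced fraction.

Step 1: cell (2,2) = 23/4
Step 2: cell (2,2) = 1153/240
Step 3: cell (2,2) = 35689/7200
Step 4: cell (2,2) = 1032553/216000
Full grid after step 4:
  626513/129600 4432637/864000 682763/129600
  502829/108000 1754833/360000 1115533/216000
  153613/36000 414677/90000 1032553/216000
  89243/21600 1851671/432000 74251/16200

Answer: 1032553/216000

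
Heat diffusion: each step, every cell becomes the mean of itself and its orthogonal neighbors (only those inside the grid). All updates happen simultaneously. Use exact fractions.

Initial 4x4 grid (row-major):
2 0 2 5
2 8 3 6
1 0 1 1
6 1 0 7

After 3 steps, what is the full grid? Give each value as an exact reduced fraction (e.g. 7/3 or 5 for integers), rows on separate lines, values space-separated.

Answer: 326/135 10219/3600 10903/3600 197/54
9439/3600 3737/1500 4751/1500 11743/3600
8219/3600 7451/3000 7247/3000 11051/3600
2531/1080 1871/900 1087/450 547/216

Derivation:
After step 1:
  4/3 3 5/2 13/3
  13/4 13/5 4 15/4
  9/4 11/5 1 15/4
  8/3 7/4 9/4 8/3
After step 2:
  91/36 283/120 83/24 127/36
  283/120 301/100 277/100 95/24
  311/120 49/25 66/25 67/24
  20/9 133/60 23/12 26/9
After step 3:
  326/135 10219/3600 10903/3600 197/54
  9439/3600 3737/1500 4751/1500 11743/3600
  8219/3600 7451/3000 7247/3000 11051/3600
  2531/1080 1871/900 1087/450 547/216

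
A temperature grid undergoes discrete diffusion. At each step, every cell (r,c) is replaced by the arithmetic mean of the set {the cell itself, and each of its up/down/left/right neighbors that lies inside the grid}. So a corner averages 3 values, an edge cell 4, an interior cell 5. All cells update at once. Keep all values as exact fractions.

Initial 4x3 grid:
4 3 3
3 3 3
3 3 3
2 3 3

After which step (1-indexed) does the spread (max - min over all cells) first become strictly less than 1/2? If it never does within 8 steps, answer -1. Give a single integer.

Answer: 3

Derivation:
Step 1: max=10/3, min=8/3, spread=2/3
Step 2: max=59/18, min=49/18, spread=5/9
Step 3: max=1369/432, min=1223/432, spread=73/216
  -> spread < 1/2 first at step 3
Step 4: max=81347/25920, min=74173/25920, spread=3587/12960
Step 5: max=964517/311040, min=901723/311040, spread=31397/155520
Step 6: max=57541471/18662400, min=54432929/18662400, spread=1554271/9331200
Step 7: max=4580278493/1492992000, min=4377673507/1492992000, spread=101302493/746496000
Step 8: max=54743779739/17915904000, min=52751644261/17915904000, spread=996067739/8957952000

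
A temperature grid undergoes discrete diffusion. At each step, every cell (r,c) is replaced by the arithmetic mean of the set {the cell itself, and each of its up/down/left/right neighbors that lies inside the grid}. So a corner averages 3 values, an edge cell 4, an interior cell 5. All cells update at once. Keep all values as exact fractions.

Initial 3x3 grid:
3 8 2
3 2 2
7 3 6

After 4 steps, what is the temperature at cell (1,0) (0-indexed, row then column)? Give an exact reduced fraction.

Step 1: cell (1,0) = 15/4
Step 2: cell (1,0) = 327/80
Step 3: cell (1,0) = 6423/1600
Step 4: cell (1,0) = 1155343/288000
Full grid after step 4:
  257131/64800 3345529/864000 5977/1600
  1155343/288000 347387/90000 25343/6750
  519787/129600 564109/144000 244831/64800

Answer: 1155343/288000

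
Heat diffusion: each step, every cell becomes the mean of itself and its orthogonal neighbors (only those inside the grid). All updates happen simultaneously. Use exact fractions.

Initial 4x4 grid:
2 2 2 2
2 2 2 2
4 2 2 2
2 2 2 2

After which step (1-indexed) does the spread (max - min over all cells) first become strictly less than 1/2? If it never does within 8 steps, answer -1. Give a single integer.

Step 1: max=8/3, min=2, spread=2/3
Step 2: max=151/60, min=2, spread=31/60
Step 3: max=1291/540, min=2, spread=211/540
  -> spread < 1/2 first at step 3
Step 4: max=124843/54000, min=2, spread=16843/54000
Step 5: max=1110643/486000, min=9079/4500, spread=130111/486000
Step 6: max=32802367/14580000, min=547159/270000, spread=3255781/14580000
Step 7: max=975153691/437400000, min=551107/270000, spread=82360351/437400000
Step 8: max=28995316891/13122000000, min=99706441/48600000, spread=2074577821/13122000000

Answer: 3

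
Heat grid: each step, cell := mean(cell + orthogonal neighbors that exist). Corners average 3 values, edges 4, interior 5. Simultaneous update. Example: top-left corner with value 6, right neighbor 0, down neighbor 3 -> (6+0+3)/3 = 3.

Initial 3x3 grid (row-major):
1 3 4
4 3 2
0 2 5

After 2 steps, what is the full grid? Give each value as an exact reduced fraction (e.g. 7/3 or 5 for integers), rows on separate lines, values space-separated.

After step 1:
  8/3 11/4 3
  2 14/5 7/2
  2 5/2 3
After step 2:
  89/36 673/240 37/12
  71/30 271/100 123/40
  13/6 103/40 3

Answer: 89/36 673/240 37/12
71/30 271/100 123/40
13/6 103/40 3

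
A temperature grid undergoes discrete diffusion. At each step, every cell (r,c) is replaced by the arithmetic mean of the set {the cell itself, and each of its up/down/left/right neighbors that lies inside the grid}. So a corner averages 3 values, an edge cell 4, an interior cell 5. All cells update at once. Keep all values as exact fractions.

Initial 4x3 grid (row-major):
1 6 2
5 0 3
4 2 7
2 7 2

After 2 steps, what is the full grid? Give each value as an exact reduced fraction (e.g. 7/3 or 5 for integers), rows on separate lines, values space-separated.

Answer: 35/12 787/240 107/36
259/80 299/100 401/120
169/48 86/25 95/24
65/18 203/48 145/36

Derivation:
After step 1:
  4 9/4 11/3
  5/2 16/5 3
  13/4 4 7/2
  13/3 13/4 16/3
After step 2:
  35/12 787/240 107/36
  259/80 299/100 401/120
  169/48 86/25 95/24
  65/18 203/48 145/36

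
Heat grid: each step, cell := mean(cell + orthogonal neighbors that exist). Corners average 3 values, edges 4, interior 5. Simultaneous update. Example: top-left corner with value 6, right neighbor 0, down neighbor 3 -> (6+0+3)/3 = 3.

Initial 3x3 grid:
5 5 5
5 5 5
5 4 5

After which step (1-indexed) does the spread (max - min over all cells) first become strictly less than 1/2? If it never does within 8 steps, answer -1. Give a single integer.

Answer: 1

Derivation:
Step 1: max=5, min=14/3, spread=1/3
  -> spread < 1/2 first at step 1
Step 2: max=5, min=1133/240, spread=67/240
Step 3: max=993/200, min=10363/2160, spread=1807/10800
Step 4: max=26639/5400, min=4162037/864000, spread=33401/288000
Step 5: max=2656609/540000, min=37650067/7776000, spread=3025513/38880000
Step 6: max=141244051/28800000, min=15087073133/3110400000, spread=53531/995328
Step 7: max=38088883949/7776000000, min=907087074151/186624000000, spread=450953/11943936
Step 8: max=4564591389481/933120000000, min=54478296439397/11197440000000, spread=3799043/143327232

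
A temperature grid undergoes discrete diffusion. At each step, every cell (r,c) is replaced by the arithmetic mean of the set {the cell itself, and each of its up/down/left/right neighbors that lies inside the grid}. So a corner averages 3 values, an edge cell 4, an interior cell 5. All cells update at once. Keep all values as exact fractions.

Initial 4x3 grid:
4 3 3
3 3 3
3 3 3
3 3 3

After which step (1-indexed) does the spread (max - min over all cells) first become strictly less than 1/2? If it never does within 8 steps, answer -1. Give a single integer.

Answer: 1

Derivation:
Step 1: max=10/3, min=3, spread=1/3
  -> spread < 1/2 first at step 1
Step 2: max=59/18, min=3, spread=5/18
Step 3: max=689/216, min=3, spread=41/216
Step 4: max=81977/25920, min=3, spread=4217/25920
Step 5: max=4874749/1555200, min=21679/7200, spread=38417/311040
Step 6: max=291136211/93312000, min=434597/144000, spread=1903471/18662400
Step 7: max=17397149089/5598720000, min=13075759/4320000, spread=18038617/223948800
Step 8: max=1041037782851/335923200000, min=1179326759/388800000, spread=883978523/13436928000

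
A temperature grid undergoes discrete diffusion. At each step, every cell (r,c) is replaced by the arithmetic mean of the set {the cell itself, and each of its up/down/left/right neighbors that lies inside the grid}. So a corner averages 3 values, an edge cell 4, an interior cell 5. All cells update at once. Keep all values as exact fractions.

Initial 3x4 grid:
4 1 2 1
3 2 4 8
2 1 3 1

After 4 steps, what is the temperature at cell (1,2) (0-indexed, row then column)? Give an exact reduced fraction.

Step 1: cell (1,2) = 19/5
Step 2: cell (1,2) = 11/4
Step 3: cell (1,2) = 451/150
Step 4: cell (1,2) = 102023/36000
Full grid after step 4:
  64423/25920 22003/8640 125207/43200 19861/6480
  82513/34560 186811/72000 102023/36000 276109/86400
  20741/8640 7171/2880 41819/14400 6707/2160

Answer: 102023/36000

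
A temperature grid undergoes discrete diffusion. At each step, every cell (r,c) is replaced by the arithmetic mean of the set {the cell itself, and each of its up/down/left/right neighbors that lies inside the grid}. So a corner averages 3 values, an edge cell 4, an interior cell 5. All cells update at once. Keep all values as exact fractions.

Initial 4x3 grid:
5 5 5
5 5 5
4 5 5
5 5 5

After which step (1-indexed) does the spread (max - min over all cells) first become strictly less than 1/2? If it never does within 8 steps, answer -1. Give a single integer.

Answer: 1

Derivation:
Step 1: max=5, min=14/3, spread=1/3
  -> spread < 1/2 first at step 1
Step 2: max=5, min=569/120, spread=31/120
Step 3: max=5, min=5189/1080, spread=211/1080
Step 4: max=8953/1800, min=523103/108000, spread=14077/108000
Step 5: max=536317/108000, min=4719593/972000, spread=5363/48600
Step 6: max=297131/60000, min=142059191/29160000, spread=93859/1166400
Step 7: max=480663533/97200000, min=8537725519/1749600000, spread=4568723/69984000
Step 8: max=14398381111/2916000000, min=513099564371/104976000000, spread=8387449/167961600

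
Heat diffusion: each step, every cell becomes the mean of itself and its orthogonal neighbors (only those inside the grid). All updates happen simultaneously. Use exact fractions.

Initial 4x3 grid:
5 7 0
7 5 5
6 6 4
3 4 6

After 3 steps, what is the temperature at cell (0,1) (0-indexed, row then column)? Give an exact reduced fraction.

Answer: 13973/2880

Derivation:
Step 1: cell (0,1) = 17/4
Step 2: cell (0,1) = 247/48
Step 3: cell (0,1) = 13973/2880
Full grid after step 3:
  1187/216 13973/2880 55/12
  7699/1440 6223/1200 2173/480
  7633/1440 1971/400 7013/1440
  529/108 1579/320 1021/216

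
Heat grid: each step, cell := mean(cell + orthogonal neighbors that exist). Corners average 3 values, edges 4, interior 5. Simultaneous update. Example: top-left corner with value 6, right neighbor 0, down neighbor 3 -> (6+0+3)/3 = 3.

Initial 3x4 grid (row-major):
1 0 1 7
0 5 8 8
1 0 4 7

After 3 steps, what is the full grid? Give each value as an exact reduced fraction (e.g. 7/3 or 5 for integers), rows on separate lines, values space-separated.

Answer: 1693/1080 18503/7200 29993/7200 11357/2160
24551/14400 16249/6000 13457/3000 40873/7200
959/540 20753/7200 32843/7200 12227/2160

Derivation:
After step 1:
  1/3 7/4 4 16/3
  7/4 13/5 26/5 15/2
  1/3 5/2 19/4 19/3
After step 2:
  23/18 521/240 977/240 101/18
  301/240 69/25 481/100 731/120
  55/36 611/240 1127/240 223/36
After step 3:
  1693/1080 18503/7200 29993/7200 11357/2160
  24551/14400 16249/6000 13457/3000 40873/7200
  959/540 20753/7200 32843/7200 12227/2160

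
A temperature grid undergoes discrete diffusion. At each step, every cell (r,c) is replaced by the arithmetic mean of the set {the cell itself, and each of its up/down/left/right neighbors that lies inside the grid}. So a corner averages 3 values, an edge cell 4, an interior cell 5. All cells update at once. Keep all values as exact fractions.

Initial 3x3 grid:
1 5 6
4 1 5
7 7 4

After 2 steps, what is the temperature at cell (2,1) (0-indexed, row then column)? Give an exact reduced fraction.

Step 1: cell (2,1) = 19/4
Step 2: cell (2,1) = 1229/240
Full grid after step 2:
  59/18 979/240 151/36
  1019/240 393/100 143/30
  14/3 1229/240 169/36

Answer: 1229/240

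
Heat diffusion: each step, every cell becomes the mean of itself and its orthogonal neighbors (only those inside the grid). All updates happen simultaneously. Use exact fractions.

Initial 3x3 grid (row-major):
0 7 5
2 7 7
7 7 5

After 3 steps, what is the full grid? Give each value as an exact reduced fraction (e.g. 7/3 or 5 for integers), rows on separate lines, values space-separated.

After step 1:
  3 19/4 19/3
  4 6 6
  16/3 13/2 19/3
After step 2:
  47/12 241/48 205/36
  55/12 109/20 37/6
  95/18 145/24 113/18
After step 3:
  649/144 14459/2880 2431/432
  3461/720 2181/400 2123/360
  1145/216 8297/1440 1331/216

Answer: 649/144 14459/2880 2431/432
3461/720 2181/400 2123/360
1145/216 8297/1440 1331/216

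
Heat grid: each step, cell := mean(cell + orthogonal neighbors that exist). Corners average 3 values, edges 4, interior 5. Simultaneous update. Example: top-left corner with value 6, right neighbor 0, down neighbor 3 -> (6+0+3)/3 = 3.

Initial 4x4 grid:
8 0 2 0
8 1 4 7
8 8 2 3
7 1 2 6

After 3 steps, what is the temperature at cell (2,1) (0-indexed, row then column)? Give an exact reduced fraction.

Answer: 27071/6000

Derivation:
Step 1: cell (2,1) = 4
Step 2: cell (2,1) = 97/20
Step 3: cell (2,1) = 27071/6000
Full grid after step 3:
  10157/2160 26849/7200 2393/800 2119/720
  18517/3600 25799/6000 6853/2000 3997/1200
  4037/720 27071/6000 23143/6000 2647/720
  2281/432 6673/1440 5441/1440 8053/2160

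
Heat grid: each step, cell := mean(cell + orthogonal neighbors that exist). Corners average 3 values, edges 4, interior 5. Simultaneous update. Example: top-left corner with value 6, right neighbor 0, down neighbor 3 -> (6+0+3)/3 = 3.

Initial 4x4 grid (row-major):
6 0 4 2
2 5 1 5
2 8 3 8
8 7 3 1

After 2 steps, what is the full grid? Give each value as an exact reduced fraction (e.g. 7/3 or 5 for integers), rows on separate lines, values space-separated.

After step 1:
  8/3 15/4 7/4 11/3
  15/4 16/5 18/5 4
  5 5 23/5 17/4
  17/3 13/2 7/2 4
After step 2:
  61/18 341/120 383/120 113/36
  877/240 193/50 343/100 931/240
  233/48 243/50 419/100 337/80
  103/18 31/6 93/20 47/12

Answer: 61/18 341/120 383/120 113/36
877/240 193/50 343/100 931/240
233/48 243/50 419/100 337/80
103/18 31/6 93/20 47/12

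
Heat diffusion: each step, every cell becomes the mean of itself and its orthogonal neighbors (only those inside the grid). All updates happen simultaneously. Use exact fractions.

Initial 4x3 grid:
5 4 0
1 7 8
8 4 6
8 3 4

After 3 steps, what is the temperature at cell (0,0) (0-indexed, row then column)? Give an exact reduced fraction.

Step 1: cell (0,0) = 10/3
Step 2: cell (0,0) = 151/36
Step 3: cell (0,0) = 4639/1080
Full grid after step 3:
  4639/1080 7931/1800 1067/240
  17497/3600 28487/6000 3891/800
  9401/1800 3929/750 36179/7200
  11741/2160 74663/14400 5503/1080

Answer: 4639/1080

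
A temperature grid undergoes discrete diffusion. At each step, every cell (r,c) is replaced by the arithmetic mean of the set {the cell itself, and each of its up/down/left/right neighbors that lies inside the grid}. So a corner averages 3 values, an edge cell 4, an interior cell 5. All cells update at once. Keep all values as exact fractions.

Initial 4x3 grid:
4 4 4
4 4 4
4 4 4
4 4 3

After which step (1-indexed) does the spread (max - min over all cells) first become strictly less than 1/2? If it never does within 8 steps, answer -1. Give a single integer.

Answer: 1

Derivation:
Step 1: max=4, min=11/3, spread=1/3
  -> spread < 1/2 first at step 1
Step 2: max=4, min=67/18, spread=5/18
Step 3: max=4, min=823/216, spread=41/216
Step 4: max=4, min=99463/25920, spread=4217/25920
Step 5: max=28721/7200, min=6011651/1555200, spread=38417/311040
Step 6: max=573403/144000, min=362047789/93312000, spread=1903471/18662400
Step 7: max=17164241/4320000, min=21793890911/5598720000, spread=18038617/223948800
Step 8: max=1542273241/388800000, min=1310424617149/335923200000, spread=883978523/13436928000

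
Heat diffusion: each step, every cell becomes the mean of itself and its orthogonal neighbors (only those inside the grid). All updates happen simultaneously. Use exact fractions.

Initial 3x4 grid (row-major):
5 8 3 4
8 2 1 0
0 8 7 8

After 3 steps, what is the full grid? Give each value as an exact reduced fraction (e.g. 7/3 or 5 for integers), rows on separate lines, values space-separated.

Answer: 3763/720 533/120 577/144 7091/2160
13679/2880 2903/600 292/75 11153/2880
2711/540 6571/1440 449/96 1501/360

Derivation:
After step 1:
  7 9/2 4 7/3
  15/4 27/5 13/5 13/4
  16/3 17/4 6 5
After step 2:
  61/12 209/40 403/120 115/36
  1289/240 41/10 17/4 791/240
  40/9 1259/240 357/80 19/4
After step 3:
  3763/720 533/120 577/144 7091/2160
  13679/2880 2903/600 292/75 11153/2880
  2711/540 6571/1440 449/96 1501/360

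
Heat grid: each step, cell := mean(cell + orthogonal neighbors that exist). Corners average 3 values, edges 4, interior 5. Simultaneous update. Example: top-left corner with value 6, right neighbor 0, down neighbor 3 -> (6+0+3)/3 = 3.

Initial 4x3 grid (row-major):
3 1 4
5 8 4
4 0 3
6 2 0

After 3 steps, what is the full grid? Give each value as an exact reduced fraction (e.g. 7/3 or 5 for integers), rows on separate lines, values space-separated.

After step 1:
  3 4 3
  5 18/5 19/4
  15/4 17/5 7/4
  4 2 5/3
After step 2:
  4 17/5 47/12
  307/80 83/20 131/40
  323/80 29/10 347/120
  13/4 83/30 65/36
After step 3:
  899/240 58/15 1271/360
  641/160 281/80 427/120
  561/160 4019/1200 1957/720
  2413/720 193/72 2687/1080

Answer: 899/240 58/15 1271/360
641/160 281/80 427/120
561/160 4019/1200 1957/720
2413/720 193/72 2687/1080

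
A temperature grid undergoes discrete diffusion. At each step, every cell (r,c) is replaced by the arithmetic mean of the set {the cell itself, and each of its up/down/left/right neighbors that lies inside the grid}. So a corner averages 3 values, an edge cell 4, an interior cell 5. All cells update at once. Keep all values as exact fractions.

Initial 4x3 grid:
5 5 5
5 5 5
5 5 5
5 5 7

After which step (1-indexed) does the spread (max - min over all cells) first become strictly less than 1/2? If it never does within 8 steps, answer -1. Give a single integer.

Step 1: max=17/3, min=5, spread=2/3
Step 2: max=50/9, min=5, spread=5/9
Step 3: max=581/108, min=5, spread=41/108
  -> spread < 1/2 first at step 3
Step 4: max=69017/12960, min=5, spread=4217/12960
Step 5: max=4097149/777600, min=18079/3600, spread=38417/155520
Step 6: max=244480211/46656000, min=362597/72000, spread=1903471/9331200
Step 7: max=14597789089/2799360000, min=10915759/2160000, spread=18038617/111974400
Step 8: max=873076182851/167961600000, min=984926759/194400000, spread=883978523/6718464000

Answer: 3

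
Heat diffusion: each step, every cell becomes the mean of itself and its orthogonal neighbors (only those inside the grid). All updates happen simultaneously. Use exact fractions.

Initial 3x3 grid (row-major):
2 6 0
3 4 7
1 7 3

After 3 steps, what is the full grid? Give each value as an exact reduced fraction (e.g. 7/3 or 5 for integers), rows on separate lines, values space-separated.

Answer: 3947/1080 4319/1200 4477/1080
24839/7200 25061/6000 9763/2400
8449/2160 57103/14400 9829/2160

Derivation:
After step 1:
  11/3 3 13/3
  5/2 27/5 7/2
  11/3 15/4 17/3
After step 2:
  55/18 41/10 65/18
  457/120 363/100 189/40
  119/36 1109/240 155/36
After step 3:
  3947/1080 4319/1200 4477/1080
  24839/7200 25061/6000 9763/2400
  8449/2160 57103/14400 9829/2160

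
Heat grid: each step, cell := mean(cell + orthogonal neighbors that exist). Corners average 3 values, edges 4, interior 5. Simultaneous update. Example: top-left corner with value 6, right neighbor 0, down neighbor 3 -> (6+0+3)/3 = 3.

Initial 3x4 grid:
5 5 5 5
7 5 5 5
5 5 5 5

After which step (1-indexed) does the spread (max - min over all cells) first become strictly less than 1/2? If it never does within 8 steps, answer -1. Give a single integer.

Step 1: max=17/3, min=5, spread=2/3
Step 2: max=667/120, min=5, spread=67/120
Step 3: max=5837/1080, min=5, spread=437/1080
  -> spread < 1/2 first at step 3
Step 4: max=2317531/432000, min=2509/500, spread=29951/86400
Step 5: max=20655821/3888000, min=17033/3375, spread=206761/777600
Step 6: max=8232195571/1555200000, min=13665671/2700000, spread=14430763/62208000
Step 7: max=491667741689/93312000000, min=1097652727/216000000, spread=139854109/746496000
Step 8: max=29416071890251/5598720000000, min=99051228977/19440000000, spread=7114543559/44789760000

Answer: 3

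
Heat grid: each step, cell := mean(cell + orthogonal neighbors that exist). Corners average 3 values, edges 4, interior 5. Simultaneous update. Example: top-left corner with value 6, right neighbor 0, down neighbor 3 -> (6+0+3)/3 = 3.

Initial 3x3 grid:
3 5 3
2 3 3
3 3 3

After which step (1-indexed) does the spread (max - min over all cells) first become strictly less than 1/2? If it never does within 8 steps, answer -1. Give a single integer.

Step 1: max=11/3, min=8/3, spread=1
Step 2: max=137/40, min=101/36, spread=223/360
Step 3: max=3611/1080, min=6307/2160, spread=61/144
  -> spread < 1/2 first at step 3
Step 4: max=211507/64800, min=384689/129600, spread=511/1728
Step 5: max=12548279/3888000, min=23480683/7776000, spread=4309/20736
Step 6: max=744874063/233280000, min=1421695001/466560000, spread=36295/248832
Step 7: max=44410755611/13996800000, min=85954889347/27993600000, spread=305773/2985984
Step 8: max=2651205952267/839808000000, min=5181664201409/1679616000000, spread=2575951/35831808

Answer: 3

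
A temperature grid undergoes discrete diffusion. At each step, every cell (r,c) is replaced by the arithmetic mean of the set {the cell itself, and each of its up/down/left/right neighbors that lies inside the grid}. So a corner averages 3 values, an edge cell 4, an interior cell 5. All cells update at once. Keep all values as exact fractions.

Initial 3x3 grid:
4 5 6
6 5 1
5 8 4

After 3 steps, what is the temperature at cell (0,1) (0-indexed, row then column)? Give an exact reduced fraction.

Step 1: cell (0,1) = 5
Step 2: cell (0,1) = 19/4
Step 3: cell (0,1) = 1139/240
Full grid after step 3:
  181/36 1139/240 161/36
  469/90 2953/600 409/90
  1169/216 7349/1440 1025/216

Answer: 1139/240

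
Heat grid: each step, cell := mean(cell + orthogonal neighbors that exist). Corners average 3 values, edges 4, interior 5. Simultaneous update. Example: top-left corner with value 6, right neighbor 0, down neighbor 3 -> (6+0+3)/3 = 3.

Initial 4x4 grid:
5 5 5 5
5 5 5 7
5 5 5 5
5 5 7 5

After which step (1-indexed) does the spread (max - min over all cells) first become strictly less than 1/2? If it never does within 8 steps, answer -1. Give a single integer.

Step 1: max=17/3, min=5, spread=2/3
Step 2: max=50/9, min=5, spread=5/9
Step 3: max=1493/270, min=5, spread=143/270
Step 4: max=44381/8100, min=1133/225, spread=3593/8100
  -> spread < 1/2 first at step 4
Step 5: max=264529/48600, min=68369/13500, spread=92003/243000
Step 6: max=39444857/7290000, min=85942/16875, spread=2317913/7290000
Step 7: max=1177658273/218700000, min=19895/3888, spread=58564523/218700000
Step 8: max=35186526581/6561000000, min=936388993/182250000, spread=1476522833/6561000000

Answer: 4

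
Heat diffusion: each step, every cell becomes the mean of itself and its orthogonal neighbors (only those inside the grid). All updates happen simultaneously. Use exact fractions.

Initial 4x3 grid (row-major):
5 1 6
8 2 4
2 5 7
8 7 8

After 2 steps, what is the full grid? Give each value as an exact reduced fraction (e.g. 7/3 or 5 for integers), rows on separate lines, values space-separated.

After step 1:
  14/3 7/2 11/3
  17/4 4 19/4
  23/4 23/5 6
  17/3 7 22/3
After step 2:
  149/36 95/24 143/36
  14/3 211/50 221/48
  76/15 547/100 1361/240
  221/36 123/20 61/9

Answer: 149/36 95/24 143/36
14/3 211/50 221/48
76/15 547/100 1361/240
221/36 123/20 61/9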